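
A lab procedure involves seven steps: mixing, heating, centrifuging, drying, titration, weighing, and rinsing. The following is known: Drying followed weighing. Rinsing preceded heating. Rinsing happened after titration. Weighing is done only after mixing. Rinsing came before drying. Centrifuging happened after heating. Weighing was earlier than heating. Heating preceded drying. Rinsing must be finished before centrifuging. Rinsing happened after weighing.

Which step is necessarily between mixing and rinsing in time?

weighing

Tracing the constraints gives mixing → weighing → rinsing, so weighing sits after mixing and before rinsing.
No other step is forced both after mixing and before rinsing.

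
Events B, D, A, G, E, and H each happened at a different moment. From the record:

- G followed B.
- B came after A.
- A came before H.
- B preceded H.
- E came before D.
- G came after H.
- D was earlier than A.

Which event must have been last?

Every other event has a chain of constraints placing it before G, so G is last.

G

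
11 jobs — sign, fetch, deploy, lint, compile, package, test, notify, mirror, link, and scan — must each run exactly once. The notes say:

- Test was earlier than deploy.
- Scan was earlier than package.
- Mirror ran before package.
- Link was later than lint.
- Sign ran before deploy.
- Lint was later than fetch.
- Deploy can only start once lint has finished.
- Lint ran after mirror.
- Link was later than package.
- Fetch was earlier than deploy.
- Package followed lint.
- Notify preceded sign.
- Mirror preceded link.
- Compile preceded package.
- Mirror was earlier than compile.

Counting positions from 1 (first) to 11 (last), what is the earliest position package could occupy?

6

Compile, fetch, lint, mirror, and scan must all come before package — 5 forced predecessors.
Nothing else is forced ahead of package, so its earliest slot is position 5 + 1 = 6.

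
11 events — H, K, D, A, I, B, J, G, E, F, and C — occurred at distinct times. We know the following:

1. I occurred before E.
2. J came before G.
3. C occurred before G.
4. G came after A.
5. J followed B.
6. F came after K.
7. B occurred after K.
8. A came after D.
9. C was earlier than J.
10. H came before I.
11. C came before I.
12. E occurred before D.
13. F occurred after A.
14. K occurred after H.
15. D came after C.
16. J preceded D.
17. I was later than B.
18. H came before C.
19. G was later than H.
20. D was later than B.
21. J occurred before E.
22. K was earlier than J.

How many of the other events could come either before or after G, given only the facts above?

Forced before G: A, B, C, D, E, H, I, J, and K.
That leaves F with no forced order relative to G — 1.

1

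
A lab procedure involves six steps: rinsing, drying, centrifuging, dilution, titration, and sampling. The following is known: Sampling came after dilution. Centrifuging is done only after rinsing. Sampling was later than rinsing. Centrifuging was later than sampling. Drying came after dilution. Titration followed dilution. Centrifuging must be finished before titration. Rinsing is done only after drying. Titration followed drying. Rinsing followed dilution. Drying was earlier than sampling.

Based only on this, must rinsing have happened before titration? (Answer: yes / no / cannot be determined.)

Chain the constraints: rinsing → centrifuging → titration. Each link is directly stated, so rinsing comes before titration.

yes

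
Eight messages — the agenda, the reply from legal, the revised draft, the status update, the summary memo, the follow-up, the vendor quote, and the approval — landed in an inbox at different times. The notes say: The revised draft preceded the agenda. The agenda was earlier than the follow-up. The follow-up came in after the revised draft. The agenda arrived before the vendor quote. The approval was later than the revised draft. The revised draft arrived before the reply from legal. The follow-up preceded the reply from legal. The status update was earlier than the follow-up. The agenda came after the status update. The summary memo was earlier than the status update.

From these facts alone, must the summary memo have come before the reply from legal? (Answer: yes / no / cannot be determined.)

yes

Chain the constraints: the summary memo → the status update → the follow-up → the reply from legal. Each link is directly stated, so the summary memo comes before the reply from legal.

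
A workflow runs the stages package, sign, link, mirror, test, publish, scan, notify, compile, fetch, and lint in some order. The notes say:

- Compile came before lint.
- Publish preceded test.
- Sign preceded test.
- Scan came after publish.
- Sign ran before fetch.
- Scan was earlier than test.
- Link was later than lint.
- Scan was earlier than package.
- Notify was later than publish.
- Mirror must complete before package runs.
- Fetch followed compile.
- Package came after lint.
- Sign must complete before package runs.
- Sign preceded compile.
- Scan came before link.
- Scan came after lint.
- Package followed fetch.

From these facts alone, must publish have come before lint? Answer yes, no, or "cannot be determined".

cannot be determined

No chain of stated constraints runs from publish to lint, and none runs from lint to publish either.
So the relative order of publish and lint is not fixed by the given facts.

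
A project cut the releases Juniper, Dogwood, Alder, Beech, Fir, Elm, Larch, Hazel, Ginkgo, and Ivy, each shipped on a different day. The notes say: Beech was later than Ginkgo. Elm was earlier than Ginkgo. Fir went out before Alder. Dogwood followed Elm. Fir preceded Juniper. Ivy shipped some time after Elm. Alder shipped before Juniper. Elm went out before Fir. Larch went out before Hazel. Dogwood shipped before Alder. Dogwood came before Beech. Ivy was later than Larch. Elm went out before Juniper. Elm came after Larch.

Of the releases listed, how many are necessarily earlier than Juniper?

Directly stated before Juniper: Alder, Elm, and Fir.
Dogwood reaches Juniper via Dogwood → Alder → Juniper.
Larch reaches Juniper via Larch → Elm → Juniper.
No chain forces Ivy (or any of the others) ahead of Juniper.
That's Alder, Dogwood, Elm, Fir, and Larch — 5 in all.

5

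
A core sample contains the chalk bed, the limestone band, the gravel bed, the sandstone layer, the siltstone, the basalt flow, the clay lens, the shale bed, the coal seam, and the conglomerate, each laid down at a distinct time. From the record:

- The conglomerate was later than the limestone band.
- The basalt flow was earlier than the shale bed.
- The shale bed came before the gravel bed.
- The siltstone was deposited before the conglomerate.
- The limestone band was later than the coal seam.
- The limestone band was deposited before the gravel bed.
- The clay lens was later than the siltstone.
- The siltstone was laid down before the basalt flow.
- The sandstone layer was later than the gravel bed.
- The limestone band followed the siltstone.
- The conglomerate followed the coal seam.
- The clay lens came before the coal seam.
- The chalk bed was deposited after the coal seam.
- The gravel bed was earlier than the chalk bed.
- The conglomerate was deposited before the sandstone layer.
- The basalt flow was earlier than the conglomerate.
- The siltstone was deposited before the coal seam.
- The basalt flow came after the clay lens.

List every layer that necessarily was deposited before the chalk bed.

the basalt flow, the clay lens, the coal seam, the gravel bed, the limestone band, the shale bed, the siltstone

Directly stated before the chalk bed: the coal seam and the gravel bed.
The basalt flow reaches the chalk bed via the basalt flow → the shale bed → the gravel bed → the chalk bed.
The clay lens reaches the chalk bed via the clay lens → the coal seam → the chalk bed.
The limestone band reaches the chalk bed via the limestone band → the gravel bed → the chalk bed.
Likewise the shale bed and the siltstone each reach the chalk bed by chaining the stated constraints.
No chain forces the sandstone layer (or any of the others) ahead of the chalk bed.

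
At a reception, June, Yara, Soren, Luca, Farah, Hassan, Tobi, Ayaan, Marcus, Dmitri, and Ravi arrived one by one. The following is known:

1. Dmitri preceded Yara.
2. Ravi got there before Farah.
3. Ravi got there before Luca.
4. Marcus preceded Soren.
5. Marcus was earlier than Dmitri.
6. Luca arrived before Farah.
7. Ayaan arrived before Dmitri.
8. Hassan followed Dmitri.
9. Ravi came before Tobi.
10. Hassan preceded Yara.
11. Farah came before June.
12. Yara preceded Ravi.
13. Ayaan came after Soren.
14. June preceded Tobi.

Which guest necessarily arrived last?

Tobi

Every other guest has a chain of constraints placing them before Tobi, so Tobi is last.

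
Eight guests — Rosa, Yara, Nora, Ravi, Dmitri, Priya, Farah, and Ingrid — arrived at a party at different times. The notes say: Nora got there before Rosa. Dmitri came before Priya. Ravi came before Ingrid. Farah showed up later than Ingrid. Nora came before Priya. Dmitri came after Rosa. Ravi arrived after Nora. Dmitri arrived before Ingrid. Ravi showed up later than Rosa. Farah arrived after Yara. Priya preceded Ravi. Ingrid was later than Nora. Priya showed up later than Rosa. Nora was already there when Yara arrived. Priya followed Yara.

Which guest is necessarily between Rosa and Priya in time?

Tracing the constraints gives Rosa → Dmitri → Priya, so Dmitri sits after Rosa and before Priya.
No other guest is forced both after Rosa and before Priya.

Dmitri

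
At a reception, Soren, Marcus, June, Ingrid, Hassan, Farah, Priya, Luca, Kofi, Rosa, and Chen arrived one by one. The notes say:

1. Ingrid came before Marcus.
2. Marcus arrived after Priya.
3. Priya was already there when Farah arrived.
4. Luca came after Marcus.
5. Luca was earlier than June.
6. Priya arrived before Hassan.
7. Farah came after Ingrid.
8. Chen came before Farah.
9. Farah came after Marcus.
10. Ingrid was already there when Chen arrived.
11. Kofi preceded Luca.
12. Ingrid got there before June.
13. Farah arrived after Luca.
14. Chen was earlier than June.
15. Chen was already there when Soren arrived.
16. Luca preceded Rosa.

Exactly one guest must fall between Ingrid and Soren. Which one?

Chen

Tracing the constraints gives Ingrid → Chen → Soren, so Chen sits after Ingrid and before Soren.
No other guest is forced both after Ingrid and before Soren.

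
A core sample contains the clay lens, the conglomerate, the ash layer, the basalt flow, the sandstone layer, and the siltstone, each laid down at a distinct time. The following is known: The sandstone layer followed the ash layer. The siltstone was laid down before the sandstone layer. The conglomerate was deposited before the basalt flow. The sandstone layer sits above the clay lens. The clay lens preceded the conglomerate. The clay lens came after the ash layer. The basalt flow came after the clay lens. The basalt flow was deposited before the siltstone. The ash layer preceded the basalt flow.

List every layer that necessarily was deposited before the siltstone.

Directly stated before the siltstone: the basalt flow.
The ash layer reaches the siltstone via the ash layer → the basalt flow → the siltstone.
The clay lens reaches the siltstone via the clay lens → the basalt flow → the siltstone.
The conglomerate reaches the siltstone via the conglomerate → the basalt flow → the siltstone.

the ash layer, the basalt flow, the clay lens, the conglomerate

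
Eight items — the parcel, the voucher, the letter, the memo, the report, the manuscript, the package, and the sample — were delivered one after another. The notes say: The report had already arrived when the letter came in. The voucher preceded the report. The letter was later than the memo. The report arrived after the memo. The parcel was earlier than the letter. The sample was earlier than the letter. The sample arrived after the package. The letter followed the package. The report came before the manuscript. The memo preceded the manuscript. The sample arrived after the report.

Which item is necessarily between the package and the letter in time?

the sample

Tracing the constraints gives the package → the sample → the letter, so the sample sits after the package and before the letter.
No other item is forced both after the package and before the letter.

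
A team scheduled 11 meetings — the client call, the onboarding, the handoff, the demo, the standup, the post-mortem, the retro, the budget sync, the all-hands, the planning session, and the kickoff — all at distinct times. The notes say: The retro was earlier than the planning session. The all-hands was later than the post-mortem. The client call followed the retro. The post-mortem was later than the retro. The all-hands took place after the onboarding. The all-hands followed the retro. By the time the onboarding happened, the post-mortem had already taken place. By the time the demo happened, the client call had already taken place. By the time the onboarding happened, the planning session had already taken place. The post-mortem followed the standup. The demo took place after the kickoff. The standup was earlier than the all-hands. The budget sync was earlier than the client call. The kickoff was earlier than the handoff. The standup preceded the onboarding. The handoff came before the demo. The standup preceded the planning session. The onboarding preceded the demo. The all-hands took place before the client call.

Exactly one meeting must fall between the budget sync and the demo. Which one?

the client call

Tracing the constraints gives the budget sync → the client call → the demo, so the client call sits after the budget sync and before the demo.
No other meeting is forced both after the budget sync and before the demo.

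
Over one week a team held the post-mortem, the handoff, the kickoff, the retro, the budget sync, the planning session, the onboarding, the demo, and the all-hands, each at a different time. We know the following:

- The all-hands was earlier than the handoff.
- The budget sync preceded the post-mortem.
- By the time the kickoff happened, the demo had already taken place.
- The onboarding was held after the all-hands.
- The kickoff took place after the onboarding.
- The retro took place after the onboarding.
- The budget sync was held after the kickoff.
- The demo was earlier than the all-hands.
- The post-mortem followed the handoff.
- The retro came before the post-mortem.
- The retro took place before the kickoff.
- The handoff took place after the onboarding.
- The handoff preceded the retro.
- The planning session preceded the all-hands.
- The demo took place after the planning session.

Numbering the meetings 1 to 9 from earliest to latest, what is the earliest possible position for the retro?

The all-hands, the demo, the handoff, the onboarding, and the planning session must all come before the retro — 5 forced predecessors.
Nothing else is forced ahead of the retro, so its earliest slot is position 5 + 1 = 6.

6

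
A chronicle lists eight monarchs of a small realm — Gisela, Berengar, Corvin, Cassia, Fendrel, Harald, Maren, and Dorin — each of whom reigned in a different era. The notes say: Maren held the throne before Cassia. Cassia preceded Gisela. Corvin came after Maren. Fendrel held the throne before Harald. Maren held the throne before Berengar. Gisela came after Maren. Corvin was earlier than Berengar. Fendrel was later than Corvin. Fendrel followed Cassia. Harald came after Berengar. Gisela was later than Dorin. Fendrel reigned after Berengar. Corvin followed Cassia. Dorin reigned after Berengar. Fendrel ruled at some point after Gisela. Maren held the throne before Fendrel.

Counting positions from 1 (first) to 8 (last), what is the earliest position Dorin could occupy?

5

Berengar, Cassia, Corvin, and Maren must all come before Dorin — 4 forced predecessors.
Nothing else is forced ahead of Dorin, so their earliest slot is position 4 + 1 = 5.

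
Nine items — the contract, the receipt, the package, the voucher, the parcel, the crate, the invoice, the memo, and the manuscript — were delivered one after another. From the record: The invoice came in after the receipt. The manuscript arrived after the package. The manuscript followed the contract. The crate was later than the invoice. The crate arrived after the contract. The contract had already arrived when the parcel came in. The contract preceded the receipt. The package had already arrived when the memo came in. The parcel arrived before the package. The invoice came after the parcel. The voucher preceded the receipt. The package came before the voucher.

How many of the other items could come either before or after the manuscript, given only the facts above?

Forced before the manuscript: the contract, the package, and the parcel.
That leaves the crate, the invoice, the memo, the receipt, and the voucher with no forced order relative to the manuscript — 5.

5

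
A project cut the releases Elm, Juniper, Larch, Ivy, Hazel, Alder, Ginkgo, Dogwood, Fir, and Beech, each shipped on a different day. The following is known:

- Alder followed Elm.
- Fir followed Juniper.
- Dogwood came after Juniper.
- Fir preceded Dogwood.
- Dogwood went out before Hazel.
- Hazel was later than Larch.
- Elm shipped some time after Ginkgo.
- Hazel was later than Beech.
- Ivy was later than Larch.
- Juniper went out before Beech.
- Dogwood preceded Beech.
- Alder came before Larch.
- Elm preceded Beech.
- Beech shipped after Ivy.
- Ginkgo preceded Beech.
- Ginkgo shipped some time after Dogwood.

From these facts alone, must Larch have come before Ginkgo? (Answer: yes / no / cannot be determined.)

no

Tracing the constraints gives Ginkgo → Elm → Alder → Larch, so Ginkgo must come before Larch.
That means Larch cannot be before Ginkgo.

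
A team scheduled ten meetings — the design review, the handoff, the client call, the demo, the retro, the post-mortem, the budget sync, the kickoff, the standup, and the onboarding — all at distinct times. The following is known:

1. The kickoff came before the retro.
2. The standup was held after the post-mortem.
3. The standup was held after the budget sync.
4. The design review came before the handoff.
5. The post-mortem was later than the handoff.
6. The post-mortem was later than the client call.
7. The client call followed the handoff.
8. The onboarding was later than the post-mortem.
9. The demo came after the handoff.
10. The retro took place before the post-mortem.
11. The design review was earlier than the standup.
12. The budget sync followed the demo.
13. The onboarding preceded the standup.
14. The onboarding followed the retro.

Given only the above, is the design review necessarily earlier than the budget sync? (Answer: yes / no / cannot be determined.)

yes

Chain the constraints: the design review → the handoff → the demo → the budget sync. Each link is directly stated, so the design review comes before the budget sync.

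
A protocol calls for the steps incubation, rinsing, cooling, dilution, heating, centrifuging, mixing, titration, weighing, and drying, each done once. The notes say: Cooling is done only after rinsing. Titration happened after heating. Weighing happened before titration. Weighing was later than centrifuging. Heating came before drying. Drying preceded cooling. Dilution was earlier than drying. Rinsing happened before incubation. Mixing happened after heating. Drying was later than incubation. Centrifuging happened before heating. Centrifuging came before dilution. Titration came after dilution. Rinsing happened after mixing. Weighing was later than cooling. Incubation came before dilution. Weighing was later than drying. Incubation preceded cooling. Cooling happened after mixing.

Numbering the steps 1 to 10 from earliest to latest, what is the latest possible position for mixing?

3

Mixing must come before cooling, dilution, drying, incubation, rinsing, titration, and weighing — 7 steps forced after it.
Everything else can be placed before mixing in some valid order, so mixing can sit as late as position 10 − 7 = 3.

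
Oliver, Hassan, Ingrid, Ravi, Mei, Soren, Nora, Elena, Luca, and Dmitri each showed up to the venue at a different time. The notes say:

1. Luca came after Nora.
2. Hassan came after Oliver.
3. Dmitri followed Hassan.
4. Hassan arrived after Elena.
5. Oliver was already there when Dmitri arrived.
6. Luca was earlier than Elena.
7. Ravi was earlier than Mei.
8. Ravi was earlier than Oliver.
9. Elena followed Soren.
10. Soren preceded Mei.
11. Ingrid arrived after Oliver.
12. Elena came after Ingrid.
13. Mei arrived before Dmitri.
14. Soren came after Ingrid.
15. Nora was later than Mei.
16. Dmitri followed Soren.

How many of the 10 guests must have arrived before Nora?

Directly stated before Nora: Mei.
Ingrid reaches Nora via Ingrid → Soren → Mei → Nora.
Oliver reaches Nora via Oliver → Ingrid → Soren → Mei → Nora.
Ravi reaches Nora via Ravi → Mei → Nora.
Likewise Soren reaches Nora by chaining the stated constraints.
No chain forces Hassan (or any of the others) ahead of Nora.
That's Ingrid, Mei, Oliver, Ravi, and Soren — 5 in all.

5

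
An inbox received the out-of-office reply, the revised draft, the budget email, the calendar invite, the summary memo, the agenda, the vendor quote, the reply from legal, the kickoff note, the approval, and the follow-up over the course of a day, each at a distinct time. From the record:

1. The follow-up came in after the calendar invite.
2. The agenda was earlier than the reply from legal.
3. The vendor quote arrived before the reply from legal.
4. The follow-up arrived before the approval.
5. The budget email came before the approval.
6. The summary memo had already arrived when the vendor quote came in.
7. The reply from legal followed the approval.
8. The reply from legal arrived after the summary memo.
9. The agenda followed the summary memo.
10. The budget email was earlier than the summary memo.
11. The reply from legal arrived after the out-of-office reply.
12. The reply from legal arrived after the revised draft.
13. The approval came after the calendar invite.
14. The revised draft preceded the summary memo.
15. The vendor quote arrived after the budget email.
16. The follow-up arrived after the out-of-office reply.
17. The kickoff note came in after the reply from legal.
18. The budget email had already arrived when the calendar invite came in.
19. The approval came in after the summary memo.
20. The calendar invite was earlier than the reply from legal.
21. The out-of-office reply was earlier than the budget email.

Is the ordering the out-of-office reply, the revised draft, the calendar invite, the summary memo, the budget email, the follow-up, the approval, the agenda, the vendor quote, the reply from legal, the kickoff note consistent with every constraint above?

no

The constraints require the budget email before the calendar invite, but in the proposed sequence the calendar invite appears ahead of the budget email. That one violation is enough.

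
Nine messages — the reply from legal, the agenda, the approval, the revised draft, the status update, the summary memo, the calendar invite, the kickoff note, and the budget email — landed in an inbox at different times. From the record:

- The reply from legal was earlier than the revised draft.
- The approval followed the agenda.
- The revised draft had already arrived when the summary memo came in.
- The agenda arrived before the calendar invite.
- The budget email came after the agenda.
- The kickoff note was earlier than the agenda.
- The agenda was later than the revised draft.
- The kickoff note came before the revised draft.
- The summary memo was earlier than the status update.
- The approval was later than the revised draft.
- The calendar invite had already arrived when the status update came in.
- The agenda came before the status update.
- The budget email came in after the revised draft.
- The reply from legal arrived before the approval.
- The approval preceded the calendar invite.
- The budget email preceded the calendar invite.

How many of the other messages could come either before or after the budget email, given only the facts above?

Forced before the budget email: the agenda, the kickoff note, the reply from legal, and the revised draft; forced after the budget email: the calendar invite and the status update.
That leaves the approval and the summary memo with no forced order relative to the budget email — 2.

2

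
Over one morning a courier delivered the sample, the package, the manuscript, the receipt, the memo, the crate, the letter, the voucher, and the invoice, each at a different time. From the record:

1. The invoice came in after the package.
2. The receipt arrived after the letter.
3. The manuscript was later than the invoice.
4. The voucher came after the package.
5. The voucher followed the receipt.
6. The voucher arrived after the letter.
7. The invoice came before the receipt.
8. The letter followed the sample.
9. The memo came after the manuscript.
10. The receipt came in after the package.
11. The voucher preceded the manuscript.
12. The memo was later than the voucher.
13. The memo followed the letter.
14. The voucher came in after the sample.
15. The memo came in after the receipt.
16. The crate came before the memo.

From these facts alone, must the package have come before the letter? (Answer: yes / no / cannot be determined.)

No chain of stated constraints runs from the package to the letter, and none runs from the letter to the package either.
So the relative order of the package and the letter is not fixed by the given facts.

cannot be determined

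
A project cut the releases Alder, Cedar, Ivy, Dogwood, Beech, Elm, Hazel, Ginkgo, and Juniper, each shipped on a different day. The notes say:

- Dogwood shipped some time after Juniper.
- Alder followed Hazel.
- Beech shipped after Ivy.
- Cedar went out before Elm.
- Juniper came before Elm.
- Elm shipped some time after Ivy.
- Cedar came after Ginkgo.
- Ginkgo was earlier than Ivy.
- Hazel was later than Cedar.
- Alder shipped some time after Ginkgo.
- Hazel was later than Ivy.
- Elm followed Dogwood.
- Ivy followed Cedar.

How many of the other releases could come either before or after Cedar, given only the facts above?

Forced before Cedar: Ginkgo; forced after Cedar: Alder, Beech, Elm, Hazel, and Ivy.
That leaves Dogwood and Juniper with no forced order relative to Cedar — 2.

2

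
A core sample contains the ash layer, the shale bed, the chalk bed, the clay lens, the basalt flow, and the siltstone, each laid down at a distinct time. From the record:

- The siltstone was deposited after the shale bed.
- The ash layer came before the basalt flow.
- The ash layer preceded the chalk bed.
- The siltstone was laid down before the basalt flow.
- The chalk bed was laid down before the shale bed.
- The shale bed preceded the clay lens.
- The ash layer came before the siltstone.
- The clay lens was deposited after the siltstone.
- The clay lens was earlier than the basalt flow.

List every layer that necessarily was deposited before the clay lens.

the ash layer, the chalk bed, the shale bed, the siltstone

Directly stated before the clay lens: the shale bed and the siltstone.
The ash layer reaches the clay lens via the ash layer → the siltstone → the clay lens.
The chalk bed reaches the clay lens via the chalk bed → the shale bed → the clay lens.
No chain forces the basalt flow ahead of the clay lens.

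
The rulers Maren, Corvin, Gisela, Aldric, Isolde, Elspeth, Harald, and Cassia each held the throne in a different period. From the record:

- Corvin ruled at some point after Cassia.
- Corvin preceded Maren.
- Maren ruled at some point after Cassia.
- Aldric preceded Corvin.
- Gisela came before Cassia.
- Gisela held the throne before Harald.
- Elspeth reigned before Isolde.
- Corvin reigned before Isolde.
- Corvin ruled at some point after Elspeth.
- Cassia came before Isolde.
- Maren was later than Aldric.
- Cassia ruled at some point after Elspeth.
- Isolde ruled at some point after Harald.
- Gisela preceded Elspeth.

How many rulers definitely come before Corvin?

Directly stated before Corvin: Aldric, Cassia, and Elspeth.
Gisela reaches Corvin via Gisela → Elspeth → Corvin.
No chain forces Isolde (or any of the others) ahead of Corvin.
That's Aldric, Cassia, Elspeth, and Gisela — 4 in all.

4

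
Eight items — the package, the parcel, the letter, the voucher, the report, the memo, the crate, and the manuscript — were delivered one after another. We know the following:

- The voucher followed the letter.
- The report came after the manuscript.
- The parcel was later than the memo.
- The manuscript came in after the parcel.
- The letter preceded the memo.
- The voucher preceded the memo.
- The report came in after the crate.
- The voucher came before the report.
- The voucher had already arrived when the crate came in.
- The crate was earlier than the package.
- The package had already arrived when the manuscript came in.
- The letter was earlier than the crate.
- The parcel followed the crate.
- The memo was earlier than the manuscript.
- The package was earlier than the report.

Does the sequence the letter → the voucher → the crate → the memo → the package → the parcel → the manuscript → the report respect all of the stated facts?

Check each stated constraint against the proposed order — e.g. the crate is ahead of the report; the voucher is ahead of the report. Every pair is in the required order; nothing is violated.

yes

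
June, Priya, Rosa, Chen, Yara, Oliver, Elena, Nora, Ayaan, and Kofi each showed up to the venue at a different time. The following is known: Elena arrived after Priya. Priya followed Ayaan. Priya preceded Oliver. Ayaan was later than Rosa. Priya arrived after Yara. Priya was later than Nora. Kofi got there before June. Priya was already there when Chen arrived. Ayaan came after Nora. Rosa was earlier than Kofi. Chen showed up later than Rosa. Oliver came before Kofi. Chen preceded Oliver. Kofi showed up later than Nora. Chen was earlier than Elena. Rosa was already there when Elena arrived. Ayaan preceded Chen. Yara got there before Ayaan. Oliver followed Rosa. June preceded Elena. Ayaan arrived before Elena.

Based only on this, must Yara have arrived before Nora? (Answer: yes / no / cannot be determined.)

cannot be determined

No chain of stated constraints runs from Yara to Nora, and none runs from Nora to Yara either.
So the relative order of Yara and Nora is not fixed by the given facts.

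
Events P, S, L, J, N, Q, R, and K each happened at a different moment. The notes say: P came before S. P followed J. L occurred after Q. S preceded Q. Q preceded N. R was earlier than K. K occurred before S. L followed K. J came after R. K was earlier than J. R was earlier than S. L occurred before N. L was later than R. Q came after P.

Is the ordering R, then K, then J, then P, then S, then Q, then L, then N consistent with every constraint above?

Check each stated constraint against the proposed order — e.g. K is ahead of L; R is ahead of L. Every pair is in the required order; nothing is violated.

yes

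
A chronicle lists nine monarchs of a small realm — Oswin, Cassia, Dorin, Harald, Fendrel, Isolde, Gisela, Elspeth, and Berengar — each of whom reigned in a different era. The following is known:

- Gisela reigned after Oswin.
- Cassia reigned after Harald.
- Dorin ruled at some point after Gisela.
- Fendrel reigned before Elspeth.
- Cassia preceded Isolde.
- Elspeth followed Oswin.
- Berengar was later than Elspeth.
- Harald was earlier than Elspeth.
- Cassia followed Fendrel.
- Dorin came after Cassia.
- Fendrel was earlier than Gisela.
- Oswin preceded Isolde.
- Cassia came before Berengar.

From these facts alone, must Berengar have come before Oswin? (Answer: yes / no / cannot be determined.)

Tracing the constraints gives Oswin → Elspeth → Berengar, so Oswin must come before Berengar.
That means Berengar cannot be before Oswin.

no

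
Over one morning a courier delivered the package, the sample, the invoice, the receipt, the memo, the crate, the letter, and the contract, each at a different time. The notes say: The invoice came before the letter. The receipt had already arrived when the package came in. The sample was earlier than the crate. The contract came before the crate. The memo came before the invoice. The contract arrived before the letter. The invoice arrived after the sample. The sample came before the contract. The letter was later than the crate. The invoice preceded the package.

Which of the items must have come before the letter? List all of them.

the contract, the crate, the invoice, the memo, the sample

Directly stated before the letter: the contract, the crate, and the invoice.
The memo reaches the letter via the memo → the invoice → the letter.
The sample reaches the letter via the sample → the crate → the letter.
No chain forces the package (or any of the others) ahead of the letter.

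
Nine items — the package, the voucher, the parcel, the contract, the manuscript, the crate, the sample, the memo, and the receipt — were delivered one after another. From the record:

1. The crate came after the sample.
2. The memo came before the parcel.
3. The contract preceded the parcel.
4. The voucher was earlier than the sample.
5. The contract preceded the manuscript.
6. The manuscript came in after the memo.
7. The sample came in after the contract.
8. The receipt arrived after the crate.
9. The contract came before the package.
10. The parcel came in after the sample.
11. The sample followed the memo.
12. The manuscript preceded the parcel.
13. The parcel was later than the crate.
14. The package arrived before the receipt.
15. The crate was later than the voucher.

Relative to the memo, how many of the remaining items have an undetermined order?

Forced after the memo: the crate, the manuscript, the parcel, the receipt, and the sample.
That leaves the contract, the package, and the voucher with no forced order relative to the memo — 3.

3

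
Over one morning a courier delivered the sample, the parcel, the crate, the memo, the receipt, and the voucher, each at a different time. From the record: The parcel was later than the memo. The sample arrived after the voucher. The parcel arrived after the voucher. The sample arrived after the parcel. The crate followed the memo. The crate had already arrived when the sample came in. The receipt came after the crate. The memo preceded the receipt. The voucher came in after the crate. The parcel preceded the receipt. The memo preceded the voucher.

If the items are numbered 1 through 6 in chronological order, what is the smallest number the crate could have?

The memo must come before the crate — 1 forced predecessor.
Nothing else is forced ahead of the crate, so its earliest slot is position 1 + 1 = 2.

2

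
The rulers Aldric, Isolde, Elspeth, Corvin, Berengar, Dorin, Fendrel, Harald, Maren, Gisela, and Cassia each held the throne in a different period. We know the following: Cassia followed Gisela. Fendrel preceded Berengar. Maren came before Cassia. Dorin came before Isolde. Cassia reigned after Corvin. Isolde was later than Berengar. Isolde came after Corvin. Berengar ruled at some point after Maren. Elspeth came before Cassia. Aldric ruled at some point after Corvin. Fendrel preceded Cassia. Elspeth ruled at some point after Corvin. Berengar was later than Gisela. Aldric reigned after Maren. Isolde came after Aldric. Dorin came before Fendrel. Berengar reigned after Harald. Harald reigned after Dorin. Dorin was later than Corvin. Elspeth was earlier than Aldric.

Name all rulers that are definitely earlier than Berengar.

Corvin, Dorin, Fendrel, Gisela, Harald, Maren

Directly stated before Berengar: Fendrel, Gisela, Harald, and Maren.
Corvin reaches Berengar via Corvin → Dorin → Fendrel → Berengar.
Dorin reaches Berengar via Dorin → Fendrel → Berengar.
No chain forces Isolde (or any of the others) ahead of Berengar.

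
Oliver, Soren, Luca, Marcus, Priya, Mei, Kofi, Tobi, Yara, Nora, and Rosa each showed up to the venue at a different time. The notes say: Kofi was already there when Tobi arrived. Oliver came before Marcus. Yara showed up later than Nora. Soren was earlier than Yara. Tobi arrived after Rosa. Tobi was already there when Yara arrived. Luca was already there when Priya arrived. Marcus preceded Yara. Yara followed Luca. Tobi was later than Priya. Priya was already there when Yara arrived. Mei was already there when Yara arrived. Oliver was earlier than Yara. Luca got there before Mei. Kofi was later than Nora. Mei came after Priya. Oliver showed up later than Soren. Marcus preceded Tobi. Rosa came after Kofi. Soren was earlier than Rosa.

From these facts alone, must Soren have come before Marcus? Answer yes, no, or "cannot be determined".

Chain the constraints: Soren → Oliver → Marcus. Each link is directly stated, so Soren comes before Marcus.

yes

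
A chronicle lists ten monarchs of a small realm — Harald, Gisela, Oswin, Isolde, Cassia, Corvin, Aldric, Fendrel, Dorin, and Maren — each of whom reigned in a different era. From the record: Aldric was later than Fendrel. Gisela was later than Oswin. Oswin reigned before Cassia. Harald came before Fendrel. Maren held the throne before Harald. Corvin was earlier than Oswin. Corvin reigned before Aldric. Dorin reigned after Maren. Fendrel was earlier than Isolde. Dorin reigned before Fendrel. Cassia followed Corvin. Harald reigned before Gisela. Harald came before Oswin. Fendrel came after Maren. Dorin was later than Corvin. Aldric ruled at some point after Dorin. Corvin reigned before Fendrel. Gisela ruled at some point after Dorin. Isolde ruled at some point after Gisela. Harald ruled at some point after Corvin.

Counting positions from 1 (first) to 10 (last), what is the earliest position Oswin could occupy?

Corvin, Harald, and Maren must all come before Oswin — 3 forced predecessors.
Nothing else is forced ahead of Oswin, so their earliest slot is position 3 + 1 = 4.

4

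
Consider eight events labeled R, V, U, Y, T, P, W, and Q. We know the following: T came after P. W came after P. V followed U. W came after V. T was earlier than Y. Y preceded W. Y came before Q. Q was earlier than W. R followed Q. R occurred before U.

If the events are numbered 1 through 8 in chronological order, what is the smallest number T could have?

P must come before T — 1 forced predecessor.
Nothing else is forced ahead of T, so its earliest slot is position 1 + 1 = 2.

2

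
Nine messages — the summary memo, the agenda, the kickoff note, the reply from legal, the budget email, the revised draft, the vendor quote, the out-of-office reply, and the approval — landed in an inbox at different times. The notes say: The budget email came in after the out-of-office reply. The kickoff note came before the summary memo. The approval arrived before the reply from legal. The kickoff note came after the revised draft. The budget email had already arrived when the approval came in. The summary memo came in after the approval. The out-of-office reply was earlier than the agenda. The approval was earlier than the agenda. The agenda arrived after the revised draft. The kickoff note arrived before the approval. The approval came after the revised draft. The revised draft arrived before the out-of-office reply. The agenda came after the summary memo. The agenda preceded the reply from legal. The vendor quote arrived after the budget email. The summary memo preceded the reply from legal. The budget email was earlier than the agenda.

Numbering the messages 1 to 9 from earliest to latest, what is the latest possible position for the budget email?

The budget email must come before the agenda, the approval, the reply from legal, the summary memo, and the vendor quote — 5 messages forced after it.
Everything else can be placed before the budget email in some valid order, so the budget email can sit as late as position 9 − 5 = 4.

4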